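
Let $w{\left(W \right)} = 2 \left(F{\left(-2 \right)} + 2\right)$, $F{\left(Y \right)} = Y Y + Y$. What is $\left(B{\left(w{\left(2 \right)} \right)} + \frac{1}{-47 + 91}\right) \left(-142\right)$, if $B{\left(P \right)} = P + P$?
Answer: $- \frac{50055}{22} \approx -2275.2$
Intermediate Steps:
$F{\left(Y \right)} = Y + Y^{2}$ ($F{\left(Y \right)} = Y^{2} + Y = Y + Y^{2}$)
$w{\left(W \right)} = 8$ ($w{\left(W \right)} = 2 \left(- 2 \left(1 - 2\right) + 2\right) = 2 \left(\left(-2\right) \left(-1\right) + 2\right) = 2 \left(2 + 2\right) = 2 \cdot 4 = 8$)
$B{\left(P \right)} = 2 P$
$\left(B{\left(w{\left(2 \right)} \right)} + \frac{1}{-47 + 91}\right) \left(-142\right) = \left(2 \cdot 8 + \frac{1}{-47 + 91}\right) \left(-142\right) = \left(16 + \frac{1}{44}\right) \left(-142\right) = \frac{705}{44} \left(-142\right) = - \frac{50055}{22}$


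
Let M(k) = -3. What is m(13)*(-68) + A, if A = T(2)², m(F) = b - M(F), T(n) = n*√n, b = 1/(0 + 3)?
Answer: -656/3 ≈ -218.67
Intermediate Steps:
b = ⅓ (b = 1/3 = ⅓ ≈ 0.33333)
T(n) = n^(3/2)
m(F) = 10/3 (m(F) = ⅓ - 1*(-3) = ⅓ + 3 = 10/3)
A = 8 (A = (2^(3/2))² = (2*√2)² = 8)
m(13)*(-68) + A = (10/3)*(-68) + 8 = -680/3 + 8 = -656/3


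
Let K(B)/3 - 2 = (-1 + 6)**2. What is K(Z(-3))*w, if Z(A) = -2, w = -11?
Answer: -891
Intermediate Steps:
K(B) = 81 (K(B) = 6 + 3*(-1 + 6)**2 = 6 + 3*5**2 = 6 + 3*25 = 6 + 75 = 81)
K(Z(-3))*w = 81*(-11) = -891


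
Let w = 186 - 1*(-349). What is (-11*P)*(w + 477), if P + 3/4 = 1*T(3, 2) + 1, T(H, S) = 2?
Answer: -25047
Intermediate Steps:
w = 535 (w = 186 + 349 = 535)
P = 9/4 (P = -¾ + (1*2 + 1) = -¾ + (2 + 1) = -¾ + 3 = 9/4 ≈ 2.2500)
(-11*P)*(w + 477) = (-11*9/4)*(535 + 477) = -99/4*1012 = -25047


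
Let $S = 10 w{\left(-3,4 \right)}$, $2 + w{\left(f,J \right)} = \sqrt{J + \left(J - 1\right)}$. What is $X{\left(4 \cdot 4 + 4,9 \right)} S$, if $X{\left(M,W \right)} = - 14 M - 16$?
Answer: $5920 - 2960 \sqrt{7} \approx -1911.4$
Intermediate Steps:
$w{\left(f,J \right)} = -2 + \sqrt{-1 + 2 J}$ ($w{\left(f,J \right)} = -2 + \sqrt{J + \left(J - 1\right)} = -2 + \sqrt{J + \left(-1 + J\right)} = -2 + \sqrt{-1 + 2 J}$)
$X{\left(M,W \right)} = -16 - 14 M$
$S = -20 + 10 \sqrt{7}$ ($S = 10 \left(-2 + \sqrt{-1 + 2 \cdot 4}\right) = 10 \left(-2 + \sqrt{-1 + 8}\right) = 10 \left(-2 + \sqrt{7}\right) = -20 + 10 \sqrt{7} \approx 6.4575$)
$X{\left(4 \cdot 4 + 4,9 \right)} S = \left(-16 - 14 \left(4 \cdot 4 + 4\right)\right) \left(-20 + 10 \sqrt{7}\right) = \left(-16 - 14 \left(16 + 4\right)\right) \left(-20 + 10 \sqrt{7}\right) = \left(-16 - 280\right) \left(-20 + 10 \sqrt{7}\right) = - 296 \left(-20 + 10 \sqrt{7}\right) = 5920 - 2960 \sqrt{7}$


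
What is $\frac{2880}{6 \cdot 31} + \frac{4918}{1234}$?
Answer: $\frac{372389}{19127} \approx 19.469$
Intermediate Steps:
$\frac{2880}{6 \cdot 31} + \frac{4918}{1234} = \frac{2880}{186} + 4918 \cdot \frac{1}{1234} = 2880 \cdot \frac{1}{186} + \frac{2459}{617} = \frac{480}{31} + \frac{2459}{617} = \frac{372389}{19127}$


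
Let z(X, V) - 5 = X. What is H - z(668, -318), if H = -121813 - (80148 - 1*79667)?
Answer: -122967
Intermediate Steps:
z(X, V) = 5 + X
H = -122294 (H = -121813 - (80148 - 79667) = -121813 - 1*481 = -121813 - 481 = -122294)
H - z(668, -318) = -122294 - (5 + 668) = -122294 - 1*673 = -122294 - 673 = -122967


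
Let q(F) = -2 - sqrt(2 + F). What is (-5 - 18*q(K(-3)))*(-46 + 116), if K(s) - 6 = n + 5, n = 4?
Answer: 2170 + 1260*sqrt(17) ≈ 7365.1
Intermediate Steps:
K(s) = 15 (K(s) = 6 + (4 + 5) = 6 + 9 = 15)
(-5 - 18*q(K(-3)))*(-46 + 116) = (-5 - 18*(-2 - sqrt(2 + 15)))*(-46 + 116) = (-5 - 18*(-2 - sqrt(17)))*70 = (-5 + (36 + 18*sqrt(17)))*70 = (31 + 18*sqrt(17))*70 = 2170 + 1260*sqrt(17)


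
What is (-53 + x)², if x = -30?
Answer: 6889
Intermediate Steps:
(-53 + x)² = (-53 - 30)² = (-83)² = 6889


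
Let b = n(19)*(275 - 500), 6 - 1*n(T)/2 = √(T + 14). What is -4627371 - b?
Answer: -4624671 - 450*√33 ≈ -4.6273e+6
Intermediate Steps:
n(T) = 12 - 2*√(14 + T) (n(T) = 12 - 2*√(T + 14) = 12 - 2*√(14 + T))
b = -2700 + 450*√33 (b = (12 - 2*√(14 + 19))*(275 - 500) = (12 - 2*√33)*(-225) = -2700 + 450*√33 ≈ -114.95)
-4627371 - b = -4627371 - (-2700 + 450*√33) = -4627371 + (2700 - 450*√33) = -4624671 - 450*√33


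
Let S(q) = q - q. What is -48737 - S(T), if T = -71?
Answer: -48737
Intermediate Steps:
S(q) = 0
-48737 - S(T) = -48737 - 1*0 = -48737 + 0 = -48737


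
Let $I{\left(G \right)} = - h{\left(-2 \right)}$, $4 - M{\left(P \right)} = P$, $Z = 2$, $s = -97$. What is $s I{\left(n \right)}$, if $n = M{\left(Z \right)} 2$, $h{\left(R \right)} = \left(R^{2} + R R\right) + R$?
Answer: $582$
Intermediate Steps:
$M{\left(P \right)} = 4 - P$
$h{\left(R \right)} = R + 2 R^{2}$ ($h{\left(R \right)} = \left(R^{2} + R^{2}\right) + R = 2 R^{2} + R = R + 2 R^{2}$)
$n = 4$ ($n = \left(4 - 2\right) 2 = 2 \cdot 2 = 4$)
$I{\left(G \right)} = -6$ ($I{\left(G \right)} = - \left(-2\right) \left(1 + 2 \left(-2\right)\right) = - \left(-2\right) \left(1 - 4\right) = - \left(-2\right) \left(-3\right) = \left(-1\right) 6 = -6$)
$s I{\left(n \right)} = \left(-97\right) \left(-6\right) = 582$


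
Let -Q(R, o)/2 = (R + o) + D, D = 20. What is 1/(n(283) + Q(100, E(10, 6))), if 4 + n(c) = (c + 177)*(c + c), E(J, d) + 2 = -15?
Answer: 1/260150 ≈ 3.8439e-6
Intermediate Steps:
E(J, d) = -17 (E(J, d) = -2 - 15 = -17)
n(c) = -4 + 2*c*(177 + c) (n(c) = -4 + (c + 177)*(c + c) = -4 + (177 + c)*(2*c) = -4 + 2*c*(177 + c))
Q(R, o) = -40 - 2*R - 2*o (Q(R, o) = -2*((R + o) + 20) = -2*(20 + R + o) = -40 - 2*R - 2*o)
1/(n(283) + Q(100, E(10, 6))) = 1/((-4 + 2*283**2 + 354*283) + (-40 - 2*100 - 2*(-17))) = 1/((-4 + 2*80089 + 100182) + (-40 - 200 + 34)) = 1/((-4 + 160178 + 100182) - 206) = 1/(260356 - 206) = 1/260150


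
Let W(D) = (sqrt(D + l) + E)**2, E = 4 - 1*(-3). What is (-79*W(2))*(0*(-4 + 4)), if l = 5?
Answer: 0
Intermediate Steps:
E = 7 (E = 4 + 3 = 7)
W(D) = (7 + sqrt(5 + D))**2 (W(D) = (sqrt(D + 5) + 7)**2 = (sqrt(5 + D) + 7)**2 = (7 + sqrt(5 + D))**2)
(-79*W(2))*(0*(-4 + 4)) = (-79*(7 + sqrt(5 + 2))**2)*(0*(-4 + 4)) = (-79*(7 + sqrt(7))**2)*(0*0) = -79*(7 + sqrt(7))**2*0 = 0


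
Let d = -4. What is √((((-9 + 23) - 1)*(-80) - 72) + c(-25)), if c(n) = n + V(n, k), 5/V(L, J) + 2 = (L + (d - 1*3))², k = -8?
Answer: I*√1187573198/1022 ≈ 33.719*I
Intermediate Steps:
V(L, J) = 5/(-2 + (-7 + L)²) (V(L, J) = 5/(-2 + (L + (-4 - 1*3))²) = 5/(-2 + (L + (-4 - 3))²) = 5/(-2 + (L - 7)²) = 5/(-2 + (-7 + L)²))
c(n) = n + 5/(-2 + (-7 + n)²)
√((((-9 + 23) - 1)*(-80) - 72) + c(-25)) = √((((-9 + 23) - 1)*(-80) - 72) + (-25 + 5/(-2 + (-7 - 25)²))) = √(((14 - 1)*(-80) - 72) + (-25 + 5/(-2 + (-32)²))) = √((13*(-80) - 72) + (-25 + 5/(-2 + 1024))) = √((-1040 - 72) + (-25 + 5/1022)) = √(-1112 + (-25 + 5*(1/1022))) = √(-1112 + (-25 + 5/1022)) = √(-1112 - 25545/1022) = √(-1162009/1022) = I*√1187573198/1022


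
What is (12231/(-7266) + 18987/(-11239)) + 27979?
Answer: 761520578065/27220858 ≈ 27976.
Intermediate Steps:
(12231/(-7266) + 18987/(-11239)) + 27979 = (12231*(-1/7266) + 18987*(-1/11239)) + 27979 = (-4077/2422 - 18987/11239) + 27979 = -91807917/27220858 + 27979 = 761520578065/27220858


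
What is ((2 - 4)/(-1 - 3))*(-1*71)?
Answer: -71/2 ≈ -35.500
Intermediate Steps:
((2 - 4)/(-1 - 3))*(-1*71) = -2/(-4)*(-71) = -2*(-¼)*(-71) = (½)*(-71) = -71/2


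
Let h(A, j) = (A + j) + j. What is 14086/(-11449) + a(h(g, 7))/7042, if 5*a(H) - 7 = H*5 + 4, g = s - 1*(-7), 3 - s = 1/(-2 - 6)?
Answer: -3955688683/3224954320 ≈ -1.2266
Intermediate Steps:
s = 25/8 (s = 3 - 1/(-2 - 6) = 3 - 1/(-8) = 3 - 1*(-⅛) = 3 + ⅛ = 25/8 ≈ 3.1250)
g = 81/8 (g = 25/8 - 1*(-7) = 25/8 + 7 = 81/8 ≈ 10.125)
h(A, j) = A + 2*j
a(H) = 11/5 + H (a(H) = 7/5 + (H*5 + 4)/5 = 7/5 + (5*H + 4)/5 = 7/5 + (4 + 5*H)/5 = 7/5 + (⅘ + H) = 11/5 + H)
14086/(-11449) + a(h(g, 7))/7042 = 14086/(-11449) + (11/5 + (81/8 + 2*7))/7042 = 14086*(-1/11449) + (11/5 + (81/8 + 14))*(1/7042) = -14086/11449 + (11/5 + 193/8)*(1/7042) = -14086/11449 + (1053/40)*(1/7042) = -14086/11449 + 1053/281680 = -3955688683/3224954320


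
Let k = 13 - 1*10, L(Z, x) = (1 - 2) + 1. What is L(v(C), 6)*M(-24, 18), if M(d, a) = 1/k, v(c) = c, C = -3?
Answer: 0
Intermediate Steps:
L(Z, x) = 0 (L(Z, x) = -1 + 1 = 0)
k = 3 (k = 13 - 10 = 3)
M(d, a) = ⅓ (M(d, a) = 1/3 = ⅓)
L(v(C), 6)*M(-24, 18) = 0*(⅓) = 0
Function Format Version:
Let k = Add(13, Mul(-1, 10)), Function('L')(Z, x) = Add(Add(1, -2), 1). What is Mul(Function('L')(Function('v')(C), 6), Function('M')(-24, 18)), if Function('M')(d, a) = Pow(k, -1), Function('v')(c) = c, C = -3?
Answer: 0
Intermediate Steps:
Function('L')(Z, x) = 0 (Function('L')(Z, x) = Add(-1, 1) = 0)
k = 3 (k = Add(13, -10) = 3)
Function('M')(d, a) = Rational(1, 3) (Function('M')(d, a) = Pow(3, -1) = Rational(1, 3))
Mul(Function('L')(Function('v')(C), 6), Function('M')(-24, 18)) = Mul(0, Rational(1, 3)) = 0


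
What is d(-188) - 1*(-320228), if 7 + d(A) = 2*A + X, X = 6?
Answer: 319851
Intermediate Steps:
d(A) = -1 + 2*A (d(A) = -7 + (2*A + 6) = -7 + (6 + 2*A) = -1 + 2*A)
d(-188) - 1*(-320228) = (-1 + 2*(-188)) - 1*(-320228) = (-1 - 376) + 320228 = -377 + 320228 = 319851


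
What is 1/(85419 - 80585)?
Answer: 1/4834 ≈ 0.00020687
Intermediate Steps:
1/(85419 - 80585) = 1/4834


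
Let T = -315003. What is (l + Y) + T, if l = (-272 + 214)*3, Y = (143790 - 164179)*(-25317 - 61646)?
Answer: 1772773430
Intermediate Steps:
Y = 1773088607 (Y = -20389*(-86963) = 1773088607)
l = -174 (l = -58*3 = -174)
(l + Y) + T = (-174 + 1773088607) - 315003 = 1773088433 - 315003 = 1772773430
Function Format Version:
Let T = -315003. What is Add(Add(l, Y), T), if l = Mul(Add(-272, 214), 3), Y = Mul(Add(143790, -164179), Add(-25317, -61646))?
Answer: 1772773430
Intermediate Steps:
Y = 1773088607 (Y = Mul(-20389, -86963) = 1773088607)
l = -174 (l = Mul(-58, 3) = -174)
Add(Add(l, Y), T) = Add(Add(-174, 1773088607), -315003) = Add(1773088433, -315003) = 1772773430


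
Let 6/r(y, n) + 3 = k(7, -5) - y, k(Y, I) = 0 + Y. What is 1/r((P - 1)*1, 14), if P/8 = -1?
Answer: 13/6 ≈ 2.1667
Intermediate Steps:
k(Y, I) = Y
P = -8 (P = 8*(-1) = -8)
r(y, n) = 6/(4 - y) (r(y, n) = 6/(-3 + (7 - y)) = 6/(4 - y))
1/r((P - 1)*1, 14) = 1/(-6/(-4 + (-8 - 1)*1)) = 1/(-6/(-4 - 9*1)) = 1/(-6/(-4 - 9)) = 1/(-6/(-13)) = 1/(-6*(-1/13)) = 1/(6/13) = 13/6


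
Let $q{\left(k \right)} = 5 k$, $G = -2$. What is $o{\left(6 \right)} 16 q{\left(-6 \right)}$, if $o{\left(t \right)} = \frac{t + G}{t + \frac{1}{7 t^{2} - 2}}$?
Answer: $- \frac{480000}{1501} \approx -319.79$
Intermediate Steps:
$o{\left(t \right)} = \frac{-2 + t}{t + \frac{1}{-2 + 7 t^{2}}}$ ($o{\left(t \right)} = \frac{t - 2}{t + \frac{1}{7 t^{2} - 2}} = \frac{-2 + t}{t + \frac{1}{-2 + 7 t^{2}}}$)
$o{\left(6 \right)} 16 q{\left(-6 \right)} = \frac{4 - 14 \cdot 6^{2} - 12 + 7 \cdot 6^{3}}{1 - 12 + 7 \cdot 6^{3}} \cdot 16 \cdot 5 \left(-6\right) = \frac{4 - 504 - 12 + 7 \cdot 216}{1 - 12 + 7 \cdot 216} \cdot 16 \left(-30\right) = \frac{4 - 504 - 12 + 1512}{1 - 12 + 1512} \cdot 16 \left(-30\right) = \frac{1}{1501} \cdot 1000 \cdot 16 \left(-30\right) = \frac{1000}{1501} \cdot 16 \left(-30\right) = \frac{16000}{1501} \left(-30\right) = - \frac{480000}{1501}$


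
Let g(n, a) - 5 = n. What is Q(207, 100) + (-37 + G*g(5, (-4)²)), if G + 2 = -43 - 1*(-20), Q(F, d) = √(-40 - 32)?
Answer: -287 + 6*I*√2 ≈ -287.0 + 8.4853*I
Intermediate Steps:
g(n, a) = 5 + n
Q(F, d) = 6*I*√2 (Q(F, d) = √(-72) = 6*I*√2)
G = -25 (G = -2 + (-43 - 1*(-20)) = -2 + (-43 + 20) = -2 - 23 = -25)
Q(207, 100) + (-37 + G*g(5, (-4)²)) = 6*I*√2 + (-37 - 25*(5 + 5)) = 6*I*√2 + (-37 - 25*10) = 6*I*√2 + (-37 - 250) = 6*I*√2 - 287 = -287 + 6*I*√2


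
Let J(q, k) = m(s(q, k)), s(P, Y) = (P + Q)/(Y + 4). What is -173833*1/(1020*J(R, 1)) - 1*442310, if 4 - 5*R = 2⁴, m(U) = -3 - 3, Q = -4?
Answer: -2706763367/6120 ≈ -4.4228e+5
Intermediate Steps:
s(P, Y) = (-4 + P)/(4 + Y) (s(P, Y) = (P - 4)/(Y + 4) = (-4 + P)/(4 + Y))
m(U) = -6
R = -12/5 (R = ⅘ - ⅕*2⁴ = ⅘ - ⅕*16 = ⅘ - 16/5 = -12/5 ≈ -2.4000)
J(q, k) = -6
-173833*1/(1020*J(R, 1)) - 1*442310 = -173833/(-17*(-6)*(-60)) - 1*442310 = -173833/(102*(-60)) - 442310 = -173833/(-6120) - 442310 = -173833*(-1/6120) - 442310 = 173833/6120 - 442310 = -2706763367/6120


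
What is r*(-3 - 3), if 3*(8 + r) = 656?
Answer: -1264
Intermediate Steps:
r = 632/3 (r = -8 + (⅓)*656 = -8 + 656/3 = 632/3 ≈ 210.67)
r*(-3 - 3) = 632*(-3 - 3)/3 = (632/3)*(-6) = -1264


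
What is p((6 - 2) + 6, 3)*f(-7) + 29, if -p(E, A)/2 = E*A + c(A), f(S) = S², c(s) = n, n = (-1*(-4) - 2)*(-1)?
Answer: -2715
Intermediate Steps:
n = -2 (n = (4 - 2)*(-1) = 2*(-1) = -2)
c(s) = -2
p(E, A) = 4 - 2*A*E (p(E, A) = -2*(E*A - 2) = -2*(A*E - 2) = -2*(-2 + A*E) = 4 - 2*A*E)
p((6 - 2) + 6, 3)*f(-7) + 29 = (4 - 2*3*((6 - 2) + 6))*(-7)² + 29 = (4 - 2*3*(4 + 6))*49 + 29 = (4 - 2*3*10)*49 + 29 = (4 - 60)*49 + 29 = -56*49 + 29 = -2744 + 29 = -2715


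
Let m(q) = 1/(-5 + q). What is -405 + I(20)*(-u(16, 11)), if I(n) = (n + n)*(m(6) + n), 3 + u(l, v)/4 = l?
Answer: -44085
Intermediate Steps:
u(l, v) = -12 + 4*l
I(n) = 2*n*(1 + n) (I(n) = (n + n)*(1/(-5 + 6) + n) = (2*n)*(1/1 + n) = (2*n)*(1 + n) = 2*n*(1 + n))
-405 + I(20)*(-u(16, 11)) = -405 + (2*20*(1 + 20))*(-(-12 + 4*16)) = -405 + (2*20*21)*(-(-12 + 64)) = -405 + 840*(-1*52) = -405 + 840*(-52) = -405 - 43680 = -44085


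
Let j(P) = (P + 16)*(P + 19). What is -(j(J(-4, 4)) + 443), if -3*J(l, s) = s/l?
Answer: -6829/9 ≈ -758.78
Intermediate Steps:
J(l, s) = -s/(3*l)
j(P) = (16 + P)*(19 + P)
-(j(J(-4, 4)) + 443) = -((304 + (-⅓*4/(-4))² + 35*(-⅓*4/(-4))) + 443) = -((304 + (-⅓*4*(-¼))² + 35*(-⅓*4*(-¼))) + 443) = -((304 + (⅓)² + 35*(⅓)) + 443) = -((304 + ⅑ + 35/3) + 443) = -(2842/9 + 443) = -1*6829/9 = -6829/9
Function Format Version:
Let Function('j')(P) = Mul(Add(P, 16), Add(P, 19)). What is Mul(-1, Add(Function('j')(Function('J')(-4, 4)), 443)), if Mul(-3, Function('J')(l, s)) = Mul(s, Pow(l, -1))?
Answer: Rational(-6829, 9) ≈ -758.78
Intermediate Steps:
Function('J')(l, s) = Mul(Rational(-1, 3), s, Pow(l, -1)) (Function('J')(l, s) = Mul(Rational(-1, 3), Mul(s, Pow(l, -1))) = Mul(Rational(-1, 3), s, Pow(l, -1)))
Function('j')(P) = Mul(Add(16, P), Add(19, P))
Mul(-1, Add(Function('j')(Function('J')(-4, 4)), 443)) = Mul(-1, Add(Add(304, Pow(Mul(Rational(-1, 3), 4, Pow(-4, -1)), 2), Mul(35, Mul(Rational(-1, 3), 4, Pow(-4, -1)))), 443)) = Mul(-1, Add(Add(304, Pow(Mul(Rational(-1, 3), 4, Rational(-1, 4)), 2), Mul(35, Mul(Rational(-1, 3), 4, Rational(-1, 4)))), 443)) = Mul(-1, Add(Add(304, Pow(Rational(1, 3), 2), Mul(35, Rational(1, 3))), 443)) = Mul(-1, Add(Add(304, Rational(1, 9), Rational(35, 3)), 443)) = Mul(-1, Add(Rational(2842, 9), 443)) = Mul(-1, Rational(6829, 9)) = Rational(-6829, 9)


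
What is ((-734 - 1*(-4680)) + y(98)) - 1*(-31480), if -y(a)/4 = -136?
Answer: 35970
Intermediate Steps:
y(a) = 544 (y(a) = -4*(-136) = 544)
((-734 - 1*(-4680)) + y(98)) - 1*(-31480) = ((-734 - 1*(-4680)) + 544) - 1*(-31480) = ((-734 + 4680) + 544) + 31480 = (3946 + 544) + 31480 = 4490 + 31480 = 35970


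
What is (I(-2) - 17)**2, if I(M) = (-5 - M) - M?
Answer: 324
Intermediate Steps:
I(M) = -5 - 2*M
(I(-2) - 17)**2 = ((-5 - 2*(-2)) - 17)**2 = ((-5 + 4) - 17)**2 = (-1 - 17)**2 = (-18)**2 = 324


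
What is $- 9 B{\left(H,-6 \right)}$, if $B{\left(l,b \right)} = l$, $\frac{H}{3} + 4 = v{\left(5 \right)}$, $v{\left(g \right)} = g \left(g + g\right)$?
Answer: $-1242$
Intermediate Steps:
$v{\left(g \right)} = 2 g^{2}$ ($v{\left(g \right)} = g 2 g = 2 g^{2}$)
$H = 138$ ($H = -12 + 3 \cdot 2 \cdot 5^{2} = -12 + 3 \cdot 2 \cdot 25 = -12 + 3 \cdot 50 = -12 + 150 = 138$)
$- 9 B{\left(H,-6 \right)} = \left(-9\right) 138 = -1242$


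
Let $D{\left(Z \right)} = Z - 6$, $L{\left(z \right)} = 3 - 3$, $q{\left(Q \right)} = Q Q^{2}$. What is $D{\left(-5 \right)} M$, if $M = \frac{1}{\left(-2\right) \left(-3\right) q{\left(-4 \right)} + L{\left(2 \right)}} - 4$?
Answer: $\frac{16907}{384} \approx 44.029$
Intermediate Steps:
$q{\left(Q \right)} = Q^{3}$
$L{\left(z \right)} = 0$ ($L{\left(z \right)} = 3 - 3 = 0$)
$D{\left(Z \right)} = -6 + Z$ ($D{\left(Z \right)} = Z - 6 = -6 + Z$)
$M = - \frac{1537}{384}$ ($M = \frac{1}{\left(-2\right) \left(-3\right) \left(-4\right)^{3} + 0} - 4 = \frac{1}{6 \left(-64\right) + 0} - 4 = \frac{1}{-384 + 0} - 4 = \frac{1}{-384} - 4 = - \frac{1}{384} - 4 = - \frac{1537}{384} \approx -4.0026$)
$D{\left(-5 \right)} M = \left(-6 - 5\right) \left(- \frac{1537}{384}\right) = \left(-11\right) \left(- \frac{1537}{384}\right) = \frac{16907}{384}$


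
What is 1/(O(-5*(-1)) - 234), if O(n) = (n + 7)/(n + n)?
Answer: -5/1164 ≈ -0.0042955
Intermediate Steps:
O(n) = (7 + n)/(2*n) (O(n) = (7 + n)/((2*n)) = (7 + n)*(1/(2*n)) = (7 + n)/(2*n))
1/(O(-5*(-1)) - 234) = 1/((7 - 5*(-1))/(2*((-5*(-1)))) - 234) = 1/((½)*(7 + 5)/5 - 234) = 1/((½)*(⅕)*12 - 234) = 1/(6/5 - 234) = 1/(-1164/5) = -5/1164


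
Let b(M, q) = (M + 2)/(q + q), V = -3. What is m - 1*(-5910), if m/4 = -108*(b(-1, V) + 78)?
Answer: -27714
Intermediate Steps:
b(M, q) = (2 + M)/(2*q) (b(M, q) = (2 + M)/((2*q)) = (2 + M)*(1/(2*q)) = (2 + M)/(2*q))
m = -33624 (m = 4*(-108*((½)*(2 - 1)/(-3) + 78)) = 4*(-108*((½)*(-⅓)*1 + 78)) = 4*(-108*(-⅙ + 78)) = 4*(-108*467/6) = 4*(-8406) = -33624)
m - 1*(-5910) = -33624 - 1*(-5910) = -33624 + 5910 = -27714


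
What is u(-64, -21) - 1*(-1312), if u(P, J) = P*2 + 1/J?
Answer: 24863/21 ≈ 1184.0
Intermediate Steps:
u(P, J) = 1/J + 2*P (u(P, J) = 2*P + 1/J = 1/J + 2*P)
u(-64, -21) - 1*(-1312) = (1/(-21) + 2*(-64)) - 1*(-1312) = (-1/21 - 128) + 1312 = -2689/21 + 1312 = 24863/21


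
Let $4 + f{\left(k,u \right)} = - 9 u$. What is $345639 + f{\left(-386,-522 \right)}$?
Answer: $350333$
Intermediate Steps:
$f{\left(k,u \right)} = -4 - 9 u$
$345639 + f{\left(-386,-522 \right)} = 345639 - -4694 = 345639 + \left(-4 + 4698\right) = 345639 + 4694 = 350333$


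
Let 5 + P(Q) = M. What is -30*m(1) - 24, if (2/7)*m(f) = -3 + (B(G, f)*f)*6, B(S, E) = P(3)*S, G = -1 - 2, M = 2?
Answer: -5379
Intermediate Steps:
P(Q) = -3 (P(Q) = -5 + 2 = -3)
G = -3
B(S, E) = -3*S
m(f) = -21/2 + 189*f (m(f) = 7*(-3 + ((-3*(-3))*f)*6)/2 = 7*(-3 + (9*f)*6)/2 = 7*(-3 + 54*f)/2 = -21/2 + 189*f)
-30*m(1) - 24 = -30*(-21/2 + 189*1) - 24 = -30*(-21/2 + 189) - 24 = -30*357/2 - 24 = -5355 - 24 = -5379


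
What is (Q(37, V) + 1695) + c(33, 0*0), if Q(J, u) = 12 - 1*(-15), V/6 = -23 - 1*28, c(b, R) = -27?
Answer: 1695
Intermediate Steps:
V = -306 (V = 6*(-23 - 1*28) = 6*(-23 - 28) = 6*(-51) = -306)
Q(J, u) = 27 (Q(J, u) = 12 + 15 = 27)
(Q(37, V) + 1695) + c(33, 0*0) = (27 + 1695) - 27 = 1722 - 27 = 1695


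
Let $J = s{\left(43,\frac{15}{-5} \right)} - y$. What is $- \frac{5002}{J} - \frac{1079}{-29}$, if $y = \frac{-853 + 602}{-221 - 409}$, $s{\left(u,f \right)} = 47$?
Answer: $- \frac{59708179}{851411} \approx -70.129$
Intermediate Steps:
$y = \frac{251}{630}$ ($y = - \frac{251}{-630} = \left(-251\right) \left(- \frac{1}{630}\right) = \frac{251}{630} \approx 0.39841$)
$J = \frac{29359}{630}$ ($J = 47 - \frac{251}{630} = \frac{29359}{630} \approx 46.602$)
$- \frac{5002}{J} - \frac{1079}{-29} = - \frac{5002}{\frac{29359}{630}} - \frac{1079}{-29} = \left(-5002\right) \frac{630}{29359} - - \frac{1079}{29} = - \frac{3151260}{29359} + \frac{1079}{29} = - \frac{59708179}{851411}$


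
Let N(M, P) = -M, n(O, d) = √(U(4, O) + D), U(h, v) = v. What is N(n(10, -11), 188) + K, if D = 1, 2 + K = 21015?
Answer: 21013 - √11 ≈ 21010.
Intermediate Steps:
K = 21013 (K = -2 + 21015 = 21013)
n(O, d) = √(1 + O) (n(O, d) = √(O + 1) = √(1 + O))
N(n(10, -11), 188) + K = -√(1 + 10) + 21013 = -√11 + 21013 = 21013 - √11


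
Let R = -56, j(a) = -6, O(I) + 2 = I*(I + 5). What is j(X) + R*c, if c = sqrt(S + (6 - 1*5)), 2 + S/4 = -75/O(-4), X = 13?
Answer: -6 - 56*sqrt(43) ≈ -373.22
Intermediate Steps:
O(I) = -2 + I*(5 + I) (O(I) = -2 + I*(I + 5) = -2 + I*(5 + I))
S = 42 (S = -8 + 4*(-75/(-2 + (-4)**2 + 5*(-4))) = -8 + 4*(-75/(-2 + 16 - 20)) = -8 + 4*(-75/(-6)) = -8 + 4*(-75*(-1/6)) = -8 + 4*(25/2) = -8 + 50 = 42)
c = sqrt(43) (c = sqrt(42 + (6 - 1*5)) = sqrt(42 + (6 - 5)) = sqrt(42 + 1) = sqrt(43) ≈ 6.5574)
j(X) + R*c = -6 - 56*sqrt(43)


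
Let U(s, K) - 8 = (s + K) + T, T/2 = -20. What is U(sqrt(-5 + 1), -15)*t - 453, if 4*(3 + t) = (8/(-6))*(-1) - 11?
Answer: -2381/12 - 65*I/6 ≈ -198.42 - 10.833*I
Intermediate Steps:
T = -40 (T = 2*(-20) = -40)
U(s, K) = -32 + K + s (U(s, K) = 8 + ((s + K) - 40) = 8 + ((K + s) - 40) = 8 + (-40 + K + s) = -32 + K + s)
t = -65/12 (t = -3 + ((8/(-6))*(-1) - 11)/4 = -3 + ((8*(-1/6))*(-1) - 11)/4 = -3 + (-4/3*(-1) - 11)/4 = -3 + (4/3 - 11)/4 = -3 + (1/4)*(-29/3) = -3 - 29/12 = -65/12 ≈ -5.4167)
U(sqrt(-5 + 1), -15)*t - 453 = (-32 - 15 + sqrt(-5 + 1))*(-65/12) - 453 = (-32 - 15 + sqrt(-4))*(-65/12) - 453 = (-32 - 15 + 2*I)*(-65/12) - 453 = (-47 + 2*I)*(-65/12) - 453 = (3055/12 - 65*I/6) - 453 = -2381/12 - 65*I/6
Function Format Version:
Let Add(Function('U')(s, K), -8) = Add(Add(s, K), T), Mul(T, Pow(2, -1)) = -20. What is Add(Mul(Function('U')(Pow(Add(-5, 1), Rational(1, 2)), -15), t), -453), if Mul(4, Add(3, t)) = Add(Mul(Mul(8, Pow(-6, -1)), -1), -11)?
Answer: Add(Rational(-2381, 12), Mul(Rational(-65, 6), I)) ≈ Add(-198.42, Mul(-10.833, I))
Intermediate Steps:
T = -40 (T = Mul(2, -20) = -40)
Function('U')(s, K) = Add(-32, K, s) (Function('U')(s, K) = Add(8, Add(Add(s, K), -40)) = Add(8, Add(Add(K, s), -40)) = Add(8, Add(-40, K, s)) = Add(-32, K, s))
t = Rational(-65, 12) (t = Add(-3, Mul(Rational(1, 4), Add(Mul(Mul(8, Pow(-6, -1)), -1), -11))) = Add(-3, Mul(Rational(1, 4), Add(Mul(Mul(8, Rational(-1, 6)), -1), -11))) = Add(-3, Mul(Rational(1, 4), Add(Mul(Rational(-4, 3), -1), -11))) = Add(-3, Mul(Rational(1, 4), Add(Rational(4, 3), -11))) = Add(-3, Mul(Rational(1, 4), Rational(-29, 3))) = Add(-3, Rational(-29, 12)) = Rational(-65, 12) ≈ -5.4167)
Add(Mul(Function('U')(Pow(Add(-5, 1), Rational(1, 2)), -15), t), -453) = Add(Mul(Add(-32, -15, Pow(Add(-5, 1), Rational(1, 2))), Rational(-65, 12)), -453) = Add(Mul(Add(-32, -15, Pow(-4, Rational(1, 2))), Rational(-65, 12)), -453) = Add(Mul(Add(-32, -15, Mul(2, I)), Rational(-65, 12)), -453) = Add(Mul(Add(-47, Mul(2, I)), Rational(-65, 12)), -453) = Add(Add(Rational(3055, 12), Mul(Rational(-65, 6), I)), -453) = Add(Rational(-2381, 12), Mul(Rational(-65, 6), I))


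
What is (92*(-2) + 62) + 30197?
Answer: 30075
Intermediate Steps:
(92*(-2) + 62) + 30197 = (-184 + 62) + 30197 = -122 + 30197 = 30075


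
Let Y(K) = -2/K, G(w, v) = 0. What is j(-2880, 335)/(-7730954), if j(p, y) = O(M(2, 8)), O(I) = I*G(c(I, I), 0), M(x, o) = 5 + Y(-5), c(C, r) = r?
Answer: 0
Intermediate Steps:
M(x, o) = 27/5 (M(x, o) = 5 - 2/(-5) = 5 - 2*(-⅕) = 5 + ⅖ = 27/5)
O(I) = 0 (O(I) = I*0 = 0)
j(p, y) = 0
j(-2880, 335)/(-7730954) = 0/(-7730954) = 0*(-1/7730954) = 0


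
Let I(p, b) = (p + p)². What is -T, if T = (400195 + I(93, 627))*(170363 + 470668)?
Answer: -278714509521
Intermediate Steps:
I(p, b) = 4*p² (I(p, b) = (2*p)² = 4*p²)
T = 278714509521 (T = (400195 + 4*93²)*(170363 + 470668) = (400195 + 4*8649)*641031 = (400195 + 34596)*641031 = 434791*641031 = 278714509521)
-T = -1*278714509521 = -278714509521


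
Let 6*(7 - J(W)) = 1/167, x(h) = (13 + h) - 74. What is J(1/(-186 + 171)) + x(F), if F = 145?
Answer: 91181/1002 ≈ 90.999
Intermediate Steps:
x(h) = -61 + h
J(W) = 7013/1002 (J(W) = 7 - 1/6/167 = 7 - 1/6*1/167 = 7 - 1/1002 = 7013/1002)
J(1/(-186 + 171)) + x(F) = 7013/1002 + (-61 + 145) = 7013/1002 + 84 = 91181/1002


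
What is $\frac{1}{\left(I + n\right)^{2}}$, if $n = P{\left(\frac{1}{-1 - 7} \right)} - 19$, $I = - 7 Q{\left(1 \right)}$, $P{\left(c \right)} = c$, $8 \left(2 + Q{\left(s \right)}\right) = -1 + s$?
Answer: $\frac{64}{1681} \approx 0.038073$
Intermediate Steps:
$Q{\left(s \right)} = - \frac{17}{8} + \frac{s}{8}$ ($Q{\left(s \right)} = -2 + \frac{-1 + s}{8} = -2 + \left(- \frac{1}{8} + \frac{s}{8}\right) = - \frac{17}{8} + \frac{s}{8}$)
$I = 14$ ($I = - 7 \left(- \frac{17}{8} + \frac{1}{8} \cdot 1\right) = - 7 \left(- \frac{17}{8} + \frac{1}{8}\right) = \left(-7\right) \left(-2\right) = 14$)
$n = - \frac{153}{8}$ ($n = \frac{1}{-1 - 7} - 19 = \frac{1}{-8} - 19 = - \frac{1}{8} - 19 = - \frac{153}{8} \approx -19.125$)
$\frac{1}{\left(I + n\right)^{2}} = \frac{1}{\left(14 - \frac{153}{8}\right)^{2}} = \frac{1}{\left(- \frac{41}{8}\right)^{2}} = \frac{1}{\frac{1681}{64}} = \frac{64}{1681}$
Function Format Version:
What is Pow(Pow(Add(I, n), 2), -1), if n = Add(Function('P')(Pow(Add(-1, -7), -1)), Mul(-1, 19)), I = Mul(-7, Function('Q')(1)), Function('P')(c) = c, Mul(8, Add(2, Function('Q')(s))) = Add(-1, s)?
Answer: Rational(64, 1681) ≈ 0.038073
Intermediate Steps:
Function('Q')(s) = Add(Rational(-17, 8), Mul(Rational(1, 8), s)) (Function('Q')(s) = Add(-2, Mul(Rational(1, 8), Add(-1, s))) = Add(-2, Add(Rational(-1, 8), Mul(Rational(1, 8), s))) = Add(Rational(-17, 8), Mul(Rational(1, 8), s)))
I = 14 (I = Mul(-7, Add(Rational(-17, 8), Mul(Rational(1, 8), 1))) = Mul(-7, Add(Rational(-17, 8), Rational(1, 8))) = Mul(-7, -2) = 14)
n = Rational(-153, 8) (n = Add(Pow(Add(-1, -7), -1), Mul(-1, 19)) = Add(Pow(-8, -1), -19) = Add(Rational(-1, 8), -19) = Rational(-153, 8) ≈ -19.125)
Pow(Pow(Add(I, n), 2), -1) = Pow(Pow(Add(14, Rational(-153, 8)), 2), -1) = Pow(Pow(Rational(-41, 8), 2), -1) = Pow(Rational(1681, 64), -1) = Rational(64, 1681)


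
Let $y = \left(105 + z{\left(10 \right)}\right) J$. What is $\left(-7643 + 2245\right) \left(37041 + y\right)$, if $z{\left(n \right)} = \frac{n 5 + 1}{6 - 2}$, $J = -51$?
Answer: $- \frac{335061957}{2} \approx -1.6753 \cdot 10^{8}$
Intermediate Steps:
$z{\left(n \right)} = \frac{1}{4} + \frac{5 n}{4}$ ($z{\left(n \right)} = \frac{5 n + 1}{4} = \left(1 + 5 n\right) \frac{1}{4} = \frac{1}{4} + \frac{5 n}{4}$)
$y = - \frac{24021}{4}$ ($y = \left(105 + \left(\frac{1}{4} + \frac{5}{4} \cdot 10\right)\right) \left(-51\right) = \left(105 + \left(\frac{1}{4} + \frac{25}{2}\right)\right) \left(-51\right) = \left(105 + \frac{51}{4}\right) \left(-51\right) = \frac{471}{4} \left(-51\right) = - \frac{24021}{4} \approx -6005.3$)
$\left(-7643 + 2245\right) \left(37041 + y\right) = \left(-7643 + 2245\right) \left(37041 - \frac{24021}{4}\right) = \left(-5398\right) \frac{124143}{4} = - \frac{335061957}{2}$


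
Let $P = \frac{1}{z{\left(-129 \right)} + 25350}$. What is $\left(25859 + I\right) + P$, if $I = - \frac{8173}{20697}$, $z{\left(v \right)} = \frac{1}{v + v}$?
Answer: $\frac{3500338925809276}{135364568403} \approx 25859.0$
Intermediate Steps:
$z{\left(v \right)} = \frac{1}{2 v}$
$P = \frac{258}{6540299}$ ($P = \frac{1}{\frac{1}{2 \left(-129\right)} + 25350} = \frac{1}{\frac{1}{2} \left(- \frac{1}{129}\right) + 25350} = \frac{1}{- \frac{1}{258} + 25350} = \frac{1}{\frac{6540299}{258}} = \frac{258}{6540299} \approx 3.9448 \cdot 10^{-5}$)
$I = - \frac{8173}{20697}$ ($I = \left(-8173\right) \frac{1}{20697} = - \frac{8173}{20697} \approx -0.39489$)
$\left(25859 + I\right) + P = \left(25859 - \frac{8173}{20697}\right) + \frac{258}{6540299} = \frac{535195550}{20697} + \frac{258}{6540299} = \frac{3500338925809276}{135364568403}$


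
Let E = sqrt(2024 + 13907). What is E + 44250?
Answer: 44250 + sqrt(15931) ≈ 44376.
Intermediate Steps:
E = sqrt(15931) ≈ 126.22
E + 44250 = sqrt(15931) + 44250 = 44250 + sqrt(15931)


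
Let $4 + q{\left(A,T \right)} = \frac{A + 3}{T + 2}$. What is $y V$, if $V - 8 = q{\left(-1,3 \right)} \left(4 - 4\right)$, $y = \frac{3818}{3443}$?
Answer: $\frac{30544}{3443} \approx 8.8713$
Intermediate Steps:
$q{\left(A,T \right)} = -4 + \frac{3 + A}{2 + T}$ ($q{\left(A,T \right)} = -4 + \frac{A + 3}{T + 2} = -4 + \frac{3 + A}{2 + T}$)
$y = \frac{3818}{3443}$ ($y = 3818 \cdot \frac{1}{3443} = \frac{3818}{3443} \approx 1.1089$)
$V = 8$ ($V = 8 + \frac{-5 - 1 - 12}{2 + 3} \left(4 - 4\right) = 8 + \frac{-5 - 1 - 12}{5} \cdot 0 = 8 + \frac{1}{5} \left(-18\right) 0 = 8 - 0 = 8 + 0 = 8$)
$y V = \frac{3818}{3443} \cdot 8 = \frac{30544}{3443}$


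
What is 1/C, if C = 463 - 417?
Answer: 1/46 ≈ 0.021739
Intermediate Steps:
C = 46
1/C = 1/46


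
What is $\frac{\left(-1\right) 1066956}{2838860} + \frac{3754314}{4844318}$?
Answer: $\frac{686162210754}{1719042574685} \approx 0.39915$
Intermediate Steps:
$\frac{\left(-1\right) 1066956}{2838860} + \frac{3754314}{4844318} = \left(-1066956\right) \frac{1}{2838860} + 3754314 \cdot \frac{1}{4844318} = - \frac{266739}{709715} + \frac{1877157}{2422159} = \frac{686162210754}{1719042574685}$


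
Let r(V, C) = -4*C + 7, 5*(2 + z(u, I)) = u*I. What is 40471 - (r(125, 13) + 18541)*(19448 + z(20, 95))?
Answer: -366661225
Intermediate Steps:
z(u, I) = -2 + I*u/5 (z(u, I) = -2 + (u*I)/5 = -2 + (I*u)/5 = -2 + I*u/5)
r(V, C) = 7 - 4*C
40471 - (r(125, 13) + 18541)*(19448 + z(20, 95)) = 40471 - ((7 - 4*13) + 18541)*(19448 + (-2 + (1/5)*95*20)) = 40471 - ((7 - 52) + 18541)*(19448 + (-2 + 380)) = 40471 - (-45 + 18541)*(19448 + 378) = 40471 - 18496*19826 = 40471 - 1*366701696 = 40471 - 366701696 = -366661225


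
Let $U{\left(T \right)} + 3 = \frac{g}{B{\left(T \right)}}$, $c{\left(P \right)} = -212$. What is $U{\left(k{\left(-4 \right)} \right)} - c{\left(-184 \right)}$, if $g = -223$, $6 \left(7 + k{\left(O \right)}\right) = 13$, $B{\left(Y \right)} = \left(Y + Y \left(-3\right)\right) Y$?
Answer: $\frac{179783}{841} \approx 213.77$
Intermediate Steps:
$B{\left(Y \right)} = - 2 Y^{2}$ ($B{\left(Y \right)} = \left(Y - 3 Y\right) Y = - 2 Y Y = - 2 Y^{2}$)
$k{\left(O \right)} = - \frac{29}{6}$ ($k{\left(O \right)} = -7 + \frac{1}{6} \cdot 13 = -7 + \frac{13}{6} = - \frac{29}{6}$)
$U{\left(T \right)} = -3 + \frac{223}{2 T^{2}}$ ($U{\left(T \right)} = -3 - \frac{223}{\left(-2\right) T^{2}} = -3 - 223 \left(- \frac{1}{2 T^{2}}\right) = -3 + \frac{223}{2 T^{2}}$)
$U{\left(k{\left(-4 \right)} \right)} - c{\left(-184 \right)} = \left(-3 + \frac{223}{2 \cdot \frac{841}{36}}\right) - -212 = \left(-3 + \frac{223}{2} \cdot \frac{36}{841}\right) + 212 = \left(-3 + \frac{4014}{841}\right) + 212 = \frac{1491}{841} + 212 = \frac{179783}{841}$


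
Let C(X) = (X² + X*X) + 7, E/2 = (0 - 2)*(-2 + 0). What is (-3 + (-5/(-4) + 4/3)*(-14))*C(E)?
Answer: -10575/2 ≈ -5287.5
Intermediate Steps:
E = 8 (E = 2*((0 - 2)*(-2 + 0)) = 2*(-2*(-2)) = 2*4 = 8)
C(X) = 7 + 2*X² (C(X) = (X² + X²) + 7 = 2*X² + 7 = 7 + 2*X²)
(-3 + (-5/(-4) + 4/3)*(-14))*C(E) = (-3 + (-5/(-4) + 4/3)*(-14))*(7 + 2*8²) = (-3 + (-5*(-¼) + 4*(⅓))*(-14))*(7 + 2*64) = (-3 + (5/4 + 4/3)*(-14))*(7 + 128) = (-3 + (31/12)*(-14))*135 = (-3 - 217/6)*135 = -235/6*135 = -10575/2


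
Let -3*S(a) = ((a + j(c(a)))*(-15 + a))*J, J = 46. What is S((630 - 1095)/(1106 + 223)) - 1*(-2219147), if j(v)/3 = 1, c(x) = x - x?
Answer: 1306883366009/588747 ≈ 2.2198e+6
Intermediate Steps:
c(x) = 0
j(v) = 3 (j(v) = 3*1 = 3)
S(a) = -46*(-15 + a)*(3 + a)/3 (S(a) = -(a + 3)*(-15 + a)*46/3 = -(3 + a)*(-15 + a)*46/3 = -(-15 + a)*(3 + a)*46/3 = -46*(-15 + a)*(3 + a)/3)
S((630 - 1095)/(1106 + 223)) - 1*(-2219147) = (690 + 184*((630 - 1095)/(1106 + 223)) - 46*(630 - 1095)²/(1106 + 223)²/3) - 1*(-2219147) = (690 + 184*(-465/1329) - 46*(-465/1329)²/3) + 2219147 = (690 + 184*(-465*1/1329) - 46*(-465*1/1329)²/3) + 2219147 = (690 + 184*(-155/443) - 46*(-155/443)²/3) + 2219147 = (690 - 28520/443 - 46/3*24025/196249) + 2219147 = (690 - 28520/443 - 1105150/588747) + 2219147 = 367227200/588747 + 2219147 = 1306883366009/588747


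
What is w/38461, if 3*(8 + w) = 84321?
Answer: 28099/38461 ≈ 0.73058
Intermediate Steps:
w = 28099 (w = -8 + (1/3)*84321 = -8 + 28107 = 28099)
w/38461 = 28099/38461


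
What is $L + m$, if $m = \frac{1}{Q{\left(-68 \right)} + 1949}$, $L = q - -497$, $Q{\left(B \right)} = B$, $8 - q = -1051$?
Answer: $\frac{2926837}{1881} \approx 1556.0$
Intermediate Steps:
$q = 1059$ ($q = 8 - -1051 = 8 + 1051 = 1059$)
$L = 1556$ ($L = 1059 - -497 = 1059 + 497 = 1556$)
$m = \frac{1}{1881}$ ($m = \frac{1}{-68 + 1949} = \frac{1}{1881} \approx 0.00053163$)
$L + m = 1556 + \frac{1}{1881} = \frac{2926837}{1881}$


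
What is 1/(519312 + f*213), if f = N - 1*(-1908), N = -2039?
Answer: 1/491409 ≈ 2.0350e-6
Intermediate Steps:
f = -131 (f = -2039 - 1*(-1908) = -2039 + 1908 = -131)
1/(519312 + f*213) = 1/(519312 - 131*213) = 1/(519312 - 27903) = 1/491409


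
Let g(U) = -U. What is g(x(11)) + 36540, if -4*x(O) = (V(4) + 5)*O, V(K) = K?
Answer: 146259/4 ≈ 36565.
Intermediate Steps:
x(O) = -9*O/4 (x(O) = -(4 + 5)*O/4 = -9*O/4)
g(x(11)) + 36540 = -(-9)*11/4 + 36540 = -1*(-99/4) + 36540 = 99/4 + 36540 = 146259/4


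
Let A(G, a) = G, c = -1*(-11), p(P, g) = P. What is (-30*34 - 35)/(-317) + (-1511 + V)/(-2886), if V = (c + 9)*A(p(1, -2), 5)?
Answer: 1172459/304954 ≈ 3.8447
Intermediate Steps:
c = 11
V = 20 (V = (11 + 9)*1 = 20*1 = 20)
(-30*34 - 35)/(-317) + (-1511 + V)/(-2886) = (-30*34 - 35)/(-317) + (-1511 + 20)/(-2886) = (-1020 - 35)*(-1/317) - 1491*(-1/2886) = -1055*(-1/317) + 497/962 = 1055/317 + 497/962 = 1172459/304954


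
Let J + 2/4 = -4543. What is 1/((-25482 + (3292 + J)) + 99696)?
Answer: 2/145925 ≈ 1.3706e-5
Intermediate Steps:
J = -9087/2 (J = -1/2 - 4543 = -9087/2 ≈ -4543.5)
1/((-25482 + (3292 + J)) + 99696) = 1/((-25482 + (3292 - 9087/2)) + 99696) = 1/((-25482 - 2503/2) + 99696) = 1/(-53467/2 + 99696) = 1/(145925/2) = 2/145925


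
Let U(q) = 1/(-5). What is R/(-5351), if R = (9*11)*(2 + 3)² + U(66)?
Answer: -12374/26755 ≈ -0.46249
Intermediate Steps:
U(q) = -⅕
R = 12374/5 (R = (9*11)*(2 + 3)² - ⅕ = 99*5² - ⅕ = 99*25 - ⅕ = 2475 - ⅕ = 12374/5 ≈ 2474.8)
R/(-5351) = (12374/5)/(-5351) = (12374/5)*(-1/5351) = -12374/26755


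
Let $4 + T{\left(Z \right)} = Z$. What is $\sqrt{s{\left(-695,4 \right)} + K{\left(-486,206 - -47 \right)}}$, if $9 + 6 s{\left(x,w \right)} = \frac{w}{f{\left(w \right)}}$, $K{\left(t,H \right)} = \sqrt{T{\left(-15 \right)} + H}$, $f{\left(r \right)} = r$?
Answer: $\frac{\sqrt{-12 + 27 \sqrt{26}}}{3} \approx 3.7368$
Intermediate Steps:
$T{\left(Z \right)} = -4 + Z$
$K{\left(t,H \right)} = \sqrt{-19 + H}$ ($K{\left(t,H \right)} = \sqrt{\left(-4 - 15\right) + H} = \sqrt{-19 + H}$)
$s{\left(x,w \right)} = - \frac{4}{3}$ ($s{\left(x,w \right)} = - \frac{3}{2} + \frac{w \frac{1}{w}}{6} = - \frac{3}{2} + \frac{1}{6} \cdot 1 = - \frac{3}{2} + \frac{1}{6} = - \frac{4}{3}$)
$\sqrt{s{\left(-695,4 \right)} + K{\left(-486,206 - -47 \right)}} = \sqrt{- \frac{4}{3} + \sqrt{-19 + \left(206 - -47\right)}} = \sqrt{- \frac{4}{3} + \sqrt{-19 + \left(206 + 47\right)}} = \sqrt{- \frac{4}{3} + \sqrt{-19 + 253}} = \sqrt{- \frac{4}{3} + \sqrt{234}} = \sqrt{- \frac{4}{3} + 3 \sqrt{26}}$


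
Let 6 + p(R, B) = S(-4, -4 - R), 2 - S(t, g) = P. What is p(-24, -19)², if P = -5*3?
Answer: 121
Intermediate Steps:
P = -15
S(t, g) = 17 (S(t, g) = 2 - 1*(-15) = 2 + 15 = 17)
p(R, B) = 11 (p(R, B) = -6 + 17 = 11)
p(-24, -19)² = 11² = 121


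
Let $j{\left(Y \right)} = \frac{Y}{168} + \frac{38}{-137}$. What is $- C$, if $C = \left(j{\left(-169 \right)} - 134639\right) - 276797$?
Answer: $\frac{9469640513}{23016} \approx 4.1144 \cdot 10^{5}$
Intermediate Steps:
$j{\left(Y \right)} = - \frac{38}{137} + \frac{Y}{168}$ ($j{\left(Y \right)} = Y \frac{1}{168} + 38 \left(- \frac{1}{137}\right) = \frac{Y}{168} - \frac{38}{137} = - \frac{38}{137} + \frac{Y}{168}$)
$C = - \frac{9469640513}{23016}$ ($C = \left(\left(- \frac{38}{137} + \frac{1}{168} \left(-169\right)\right) - 134639\right) - 276797 = \left(\left(- \frac{38}{137} - \frac{169}{168}\right) - 134639\right) - 276797 = \left(- \frac{29537}{23016} - 134639\right) - 276797 = - \frac{3098880761}{23016} - 276797 = - \frac{9469640513}{23016} \approx -4.1144 \cdot 10^{5}$)
$- C = \left(-1\right) \left(- \frac{9469640513}{23016}\right) = \frac{9469640513}{23016}$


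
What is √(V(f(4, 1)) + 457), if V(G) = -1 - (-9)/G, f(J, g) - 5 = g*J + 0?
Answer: √457 ≈ 21.378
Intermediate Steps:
f(J, g) = 5 + J*g (f(J, g) = 5 + (g*J + 0) = 5 + (J*g + 0) = 5 + J*g)
V(G) = -1 + 9/G
√(V(f(4, 1)) + 457) = √((9 - (5 + 4*1))/(5 + 4*1) + 457) = √((9 - (5 + 4))/(5 + 4) + 457) = √((9 - 1*9)/9 + 457) = √((9 - 9)/9 + 457) = √((⅑)*0 + 457) = √(0 + 457) = √457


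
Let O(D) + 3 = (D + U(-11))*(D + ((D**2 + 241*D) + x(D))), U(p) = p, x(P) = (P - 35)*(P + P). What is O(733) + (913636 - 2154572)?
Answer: 1253553907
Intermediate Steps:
x(P) = 2*P*(-35 + P) (x(P) = (-35 + P)*(2*P) = 2*P*(-35 + P))
O(D) = -3 + (-11 + D)*(D**2 + 242*D + 2*D*(-35 + D)) (O(D) = -3 + (D - 11)*(D + ((D**2 + 241*D) + 2*D*(-35 + D))) = -3 + (-11 + D)*(D + (D**2 + 241*D + 2*D*(-35 + D))) = -3 + (-11 + D)*(D**2 + 242*D + 2*D*(-35 + D)))
O(733) + (913636 - 2154572) = (-3 - 1892*733 + 3*733**3 + 139*733**2) + (913636 - 2154572) = (-3 - 1386836 + 3*393832837 + 139*537289) - 1240936 = (-3 - 1386836 + 1181498511 + 74683171) - 1240936 = 1254794843 - 1240936 = 1253553907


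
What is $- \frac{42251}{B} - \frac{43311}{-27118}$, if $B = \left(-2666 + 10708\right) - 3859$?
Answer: $- \frac{964592705}{113434594} \approx -8.5035$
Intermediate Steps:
$B = 4183$ ($B = 8042 - 3859 = 4183$)
$- \frac{42251}{B} - \frac{43311}{-27118} = - \frac{42251}{4183} - \frac{43311}{-27118} = \left(-42251\right) \frac{1}{4183} - - \frac{43311}{27118} = - \frac{42251}{4183} + \frac{43311}{27118} = - \frac{964592705}{113434594}$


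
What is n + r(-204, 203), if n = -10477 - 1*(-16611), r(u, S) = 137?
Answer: 6271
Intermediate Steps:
n = 6134 (n = -10477 + 16611 = 6134)
n + r(-204, 203) = 6134 + 137 = 6271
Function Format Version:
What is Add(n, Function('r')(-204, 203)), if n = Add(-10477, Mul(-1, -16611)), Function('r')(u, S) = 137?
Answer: 6271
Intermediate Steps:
n = 6134 (n = Add(-10477, 16611) = 6134)
Add(n, Function('r')(-204, 203)) = Add(6134, 137) = 6271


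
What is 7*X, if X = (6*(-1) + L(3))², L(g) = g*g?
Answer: 63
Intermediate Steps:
L(g) = g²
X = 9 (X = (6*(-1) + 3²)² = (-6 + 9)² = 3² = 9)
7*X = 7*9 = 63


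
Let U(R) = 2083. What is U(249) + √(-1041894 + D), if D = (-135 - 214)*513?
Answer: 2083 + 3*I*√135659 ≈ 2083.0 + 1105.0*I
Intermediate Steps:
D = -179037 (D = -349*513 = -179037)
U(249) + √(-1041894 + D) = 2083 + √(-1041894 - 179037) = 2083 + √(-1220931) = 2083 + 3*I*√135659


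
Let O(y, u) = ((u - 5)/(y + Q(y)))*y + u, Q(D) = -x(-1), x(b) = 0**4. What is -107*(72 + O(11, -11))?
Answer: -4815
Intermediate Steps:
x(b) = 0
Q(D) = 0 (Q(D) = -1*0 = 0)
O(y, u) = -5 + 2*u (O(y, u) = ((u - 5)/(y + 0))*y + u = ((-5 + u)/y)*y + u = (-5 + u) + u = -5 + 2*u)
-107*(72 + O(11, -11)) = -107*(72 + (-5 + 2*(-11))) = -107*(72 + (-5 - 22)) = -107*(72 - 27) = -107*45 = -4815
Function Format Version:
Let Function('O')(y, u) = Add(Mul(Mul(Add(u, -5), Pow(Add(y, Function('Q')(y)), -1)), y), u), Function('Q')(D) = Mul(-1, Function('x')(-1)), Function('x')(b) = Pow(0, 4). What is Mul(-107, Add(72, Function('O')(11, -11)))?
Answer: -4815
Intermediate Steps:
Function('x')(b) = 0
Function('Q')(D) = 0 (Function('Q')(D) = Mul(-1, 0) = 0)
Function('O')(y, u) = Add(-5, Mul(2, u)) (Function('O')(y, u) = Add(Mul(Mul(Add(u, -5), Pow(Add(y, 0), -1)), y), u) = Add(Mul(Mul(Add(-5, u), Pow(y, -1)), y), u) = Add(Mul(Mul(Pow(y, -1), Add(-5, u)), y), u) = Add(Add(-5, u), u) = Add(-5, Mul(2, u)))
Mul(-107, Add(72, Function('O')(11, -11))) = Mul(-107, Add(72, Add(-5, Mul(2, -11)))) = Mul(-107, Add(72, Add(-5, -22))) = Mul(-107, Add(72, -27)) = Mul(-107, 45) = -4815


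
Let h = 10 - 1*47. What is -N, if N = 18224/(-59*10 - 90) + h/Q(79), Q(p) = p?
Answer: 10771/395 ≈ 27.268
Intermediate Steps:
h = -37 (h = 10 - 47 = -37)
N = -10771/395 (N = 18224/(-59*10 - 90) - 37/79 = 18224/(-590 - 90) - 37*1/79 = 18224/(-680) - 37/79 = 18224*(-1/680) - 37/79 = -134/5 - 37/79 = -10771/395 ≈ -27.268)
-N = -1*(-10771/395) = 10771/395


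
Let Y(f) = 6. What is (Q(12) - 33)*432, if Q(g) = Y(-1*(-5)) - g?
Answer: -16848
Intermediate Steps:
Q(g) = 6 - g
(Q(12) - 33)*432 = ((6 - 1*12) - 33)*432 = ((6 - 12) - 33)*432 = (-6 - 33)*432 = -39*432 = -16848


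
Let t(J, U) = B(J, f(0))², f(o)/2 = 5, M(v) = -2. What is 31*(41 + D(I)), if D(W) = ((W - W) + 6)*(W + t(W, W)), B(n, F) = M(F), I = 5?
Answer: 2945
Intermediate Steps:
f(o) = 10 (f(o) = 2*5 = 10)
B(n, F) = -2
t(J, U) = 4 (t(J, U) = (-2)² = 4)
D(W) = 24 + 6*W (D(W) = ((W - W) + 6)*(W + 4) = (0 + 6)*(4 + W) = 6*(4 + W) = 24 + 6*W)
31*(41 + D(I)) = 31*(41 + (24 + 6*5)) = 31*(41 + (24 + 30)) = 31*(41 + 54) = 31*95 = 2945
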